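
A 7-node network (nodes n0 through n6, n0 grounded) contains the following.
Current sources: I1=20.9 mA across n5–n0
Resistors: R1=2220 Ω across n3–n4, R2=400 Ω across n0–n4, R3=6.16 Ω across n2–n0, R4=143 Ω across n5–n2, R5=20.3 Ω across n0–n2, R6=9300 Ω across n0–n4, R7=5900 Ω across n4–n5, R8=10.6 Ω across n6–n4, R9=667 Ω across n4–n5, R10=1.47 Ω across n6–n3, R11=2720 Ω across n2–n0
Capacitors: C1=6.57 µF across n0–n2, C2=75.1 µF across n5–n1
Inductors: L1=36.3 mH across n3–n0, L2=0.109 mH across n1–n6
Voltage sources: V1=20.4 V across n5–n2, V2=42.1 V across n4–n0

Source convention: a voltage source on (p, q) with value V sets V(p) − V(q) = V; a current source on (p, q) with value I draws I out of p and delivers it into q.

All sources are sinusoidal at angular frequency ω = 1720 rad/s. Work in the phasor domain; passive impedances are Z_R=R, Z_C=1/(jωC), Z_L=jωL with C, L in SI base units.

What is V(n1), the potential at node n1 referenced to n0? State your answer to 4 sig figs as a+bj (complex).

Apply KCL at each of the 6 non-ground nodes and solve the resulting linear system.
Node n1: branches {L2, C2} → V_1 = 32.15-3.981j
Node n2: branches {R3, R4, R5, C1, R11, V1} → V_2 = 4.991+3.820j
Node n3: branches {R1, L1, R10} → V_3 = 32.06-3.035j
Node n4: branches {R1, R2, R6, R7, R8, R9, V2} → V_4 = 42.10+0.000j
Node n5: branches {I1, R4, R7, R9, C2, V1} → V_5 = 25.39+3.820j
Node n6: branches {R8, L2, R10} → V_6 = 31.98-3.792j
Source currents: i(V1)=0.8720+0.8662j, i(V2)=-1.097-0.3527j

32.15-3.981j V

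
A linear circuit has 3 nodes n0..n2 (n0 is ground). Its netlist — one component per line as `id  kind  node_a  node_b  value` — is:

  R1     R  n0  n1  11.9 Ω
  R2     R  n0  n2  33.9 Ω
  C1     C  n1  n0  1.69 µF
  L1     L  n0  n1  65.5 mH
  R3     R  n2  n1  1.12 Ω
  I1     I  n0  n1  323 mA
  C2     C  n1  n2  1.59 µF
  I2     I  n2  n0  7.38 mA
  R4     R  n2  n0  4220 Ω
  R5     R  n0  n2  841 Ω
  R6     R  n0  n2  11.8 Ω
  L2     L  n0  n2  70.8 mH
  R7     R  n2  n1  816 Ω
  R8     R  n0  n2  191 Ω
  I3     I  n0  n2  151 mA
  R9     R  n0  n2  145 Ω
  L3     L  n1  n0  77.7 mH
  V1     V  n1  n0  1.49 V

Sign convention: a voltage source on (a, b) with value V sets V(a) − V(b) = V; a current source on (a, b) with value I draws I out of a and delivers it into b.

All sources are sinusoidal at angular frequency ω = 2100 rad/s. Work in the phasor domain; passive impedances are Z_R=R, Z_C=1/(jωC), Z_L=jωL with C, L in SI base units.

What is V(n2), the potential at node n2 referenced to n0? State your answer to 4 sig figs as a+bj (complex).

1.444+0.009655j V

Apply KCL at each of the 2 non-ground nodes and solve the resulting linear system.
Node n1: branches {R1, C1, L1, R3, I1, C2, R7, L3, V1} → V_1 = 1.490+0.000j
Node n2: branches {R2, R3, C2, I2, R4, R5, R6, L2, R7, R8, I3, R9} → V_2 = 1.444+0.009655j
Source currents: i(V1)=0.1568+0.02316j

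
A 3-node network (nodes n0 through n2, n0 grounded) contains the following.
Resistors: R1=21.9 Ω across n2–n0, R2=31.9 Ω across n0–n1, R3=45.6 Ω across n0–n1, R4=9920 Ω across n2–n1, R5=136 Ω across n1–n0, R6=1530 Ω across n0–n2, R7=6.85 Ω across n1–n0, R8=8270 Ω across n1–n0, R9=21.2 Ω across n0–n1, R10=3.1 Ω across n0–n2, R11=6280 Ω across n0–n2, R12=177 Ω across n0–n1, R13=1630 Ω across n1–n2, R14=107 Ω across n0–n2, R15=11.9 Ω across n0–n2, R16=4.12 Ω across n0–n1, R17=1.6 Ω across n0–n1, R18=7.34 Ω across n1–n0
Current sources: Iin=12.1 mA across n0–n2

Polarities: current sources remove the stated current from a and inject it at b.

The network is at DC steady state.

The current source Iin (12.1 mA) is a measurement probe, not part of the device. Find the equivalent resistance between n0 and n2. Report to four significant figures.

R_eq = 2.159 Ω

MNA unknowns: 2 node voltages V₁..V_2
R1: Y=0.04566 on G[2,0]
R2: Y=0.03135 on G[0,1]
R3: Y=0.02193 on G[0,1]
R4: Y=0.0001008 on G[2,1]
R5: Y=0.007353 on G[1,0]
R6: Y=0.0006536 on G[0,2]
R7: Y=0.1460 on G[1,0]
R8: Y=0.0001209 on G[1,0]
R9: Y=0.04717 on G[0,1]
R10: Y=0.3226 on G[0,2]
R11: Y=0.0001592 on G[0,2]
R12: Y=0.005650 on G[0,1]
R13: Y=0.0006135 on G[1,2]
R14: Y=0.009346 on G[0,2]
R15: Y=0.08403 on G[0,2]
R16: Y=0.2427 on G[0,1]
R17: Y=0.6250 on G[0,1]
R18: Y=0.1362 on G[1,0]
Iin: z[0]−=0.0121, z[2]+=0.0121
solve → V1=1.476e-05, V2=0.02613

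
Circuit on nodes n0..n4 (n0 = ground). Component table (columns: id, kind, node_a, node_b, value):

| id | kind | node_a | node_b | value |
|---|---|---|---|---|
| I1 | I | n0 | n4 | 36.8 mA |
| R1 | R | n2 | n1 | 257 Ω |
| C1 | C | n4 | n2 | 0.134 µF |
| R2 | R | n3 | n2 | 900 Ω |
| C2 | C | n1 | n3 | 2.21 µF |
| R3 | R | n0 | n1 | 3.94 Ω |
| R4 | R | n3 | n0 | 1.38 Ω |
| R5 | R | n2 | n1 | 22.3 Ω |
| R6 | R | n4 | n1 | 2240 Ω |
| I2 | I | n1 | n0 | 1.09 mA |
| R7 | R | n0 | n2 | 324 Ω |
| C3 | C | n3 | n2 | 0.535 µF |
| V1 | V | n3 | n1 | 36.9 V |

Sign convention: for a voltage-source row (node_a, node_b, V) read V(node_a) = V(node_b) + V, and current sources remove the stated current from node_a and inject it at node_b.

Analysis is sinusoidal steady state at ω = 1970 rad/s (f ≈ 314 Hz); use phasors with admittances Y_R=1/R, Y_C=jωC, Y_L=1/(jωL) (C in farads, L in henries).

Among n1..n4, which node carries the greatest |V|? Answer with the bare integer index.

MNA unknowns: 4 node voltages V₁..V_4 plus 1 source current (V1)
I1: z[0]−=0.0368, z[4]+=0.0368
R1: Y=0.003891+0.000j on G[2,1]
C1: Y=0.000+0.0002640j on G[4,2]
R2: Y=0.001111+0.000j on G[3,2]
C2: Y=0.000+0.004354j on G[1,3]
R3: Y=0.2538+0.000j on G[0,1]
R4: Y=0.7246+0.000j on G[3,0]
R5: Y=0.04484+0.000j on G[2,1]
R6: Y=0.0004464+0.000j on G[4,1]
I2: z[1]−=0.00109, z[0]+=0.00109
R7: Y=0.003086+0.000j on G[0,2]
C3: Y=0.000+0.001054j on G[3,2]
V1: row V3−V1=36.9, i_V1 at 3,1
solve → V1=-27.21-0.003072j, V2=-24.65+0.9739j, V3=9.686-0.003072j, V4=34.10-34.74j
aux → i_V1=-7.058-0.1935j

4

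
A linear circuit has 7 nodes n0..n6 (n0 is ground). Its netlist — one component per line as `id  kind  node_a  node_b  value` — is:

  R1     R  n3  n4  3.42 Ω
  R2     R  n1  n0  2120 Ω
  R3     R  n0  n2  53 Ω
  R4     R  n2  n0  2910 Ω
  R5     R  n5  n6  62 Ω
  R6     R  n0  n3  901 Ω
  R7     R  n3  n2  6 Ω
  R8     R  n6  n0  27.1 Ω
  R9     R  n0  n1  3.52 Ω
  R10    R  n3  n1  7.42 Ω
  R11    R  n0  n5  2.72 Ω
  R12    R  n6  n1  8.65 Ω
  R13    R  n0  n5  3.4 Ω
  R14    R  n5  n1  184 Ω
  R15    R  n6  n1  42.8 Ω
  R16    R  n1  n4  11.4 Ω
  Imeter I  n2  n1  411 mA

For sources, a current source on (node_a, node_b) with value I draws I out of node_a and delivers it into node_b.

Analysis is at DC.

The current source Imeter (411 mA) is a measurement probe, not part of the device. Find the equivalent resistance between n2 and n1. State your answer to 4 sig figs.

R_eq = 9.116 Ω

Apply KCL at each of the 6 non-ground nodes and solve the resulting linear system.
Node n1: branches {R2, R9, R10, R12, R14, R15, R16, Imeter} → V_1 = 0.2121
Node n2: branches {R3, R4, R7, Imeter} → V_2 = -3.535
Node n3: branches {R1, R6, R7, R10} → V_3 = -1.476
Node n4: branches {R1, R16} → V_4 = -1.087
Node n5: branches {R5, R11, R13, R14} → V_5 = 0.005320
Node n6: branches {R5, R8, R12, R15} → V_6 = 0.1539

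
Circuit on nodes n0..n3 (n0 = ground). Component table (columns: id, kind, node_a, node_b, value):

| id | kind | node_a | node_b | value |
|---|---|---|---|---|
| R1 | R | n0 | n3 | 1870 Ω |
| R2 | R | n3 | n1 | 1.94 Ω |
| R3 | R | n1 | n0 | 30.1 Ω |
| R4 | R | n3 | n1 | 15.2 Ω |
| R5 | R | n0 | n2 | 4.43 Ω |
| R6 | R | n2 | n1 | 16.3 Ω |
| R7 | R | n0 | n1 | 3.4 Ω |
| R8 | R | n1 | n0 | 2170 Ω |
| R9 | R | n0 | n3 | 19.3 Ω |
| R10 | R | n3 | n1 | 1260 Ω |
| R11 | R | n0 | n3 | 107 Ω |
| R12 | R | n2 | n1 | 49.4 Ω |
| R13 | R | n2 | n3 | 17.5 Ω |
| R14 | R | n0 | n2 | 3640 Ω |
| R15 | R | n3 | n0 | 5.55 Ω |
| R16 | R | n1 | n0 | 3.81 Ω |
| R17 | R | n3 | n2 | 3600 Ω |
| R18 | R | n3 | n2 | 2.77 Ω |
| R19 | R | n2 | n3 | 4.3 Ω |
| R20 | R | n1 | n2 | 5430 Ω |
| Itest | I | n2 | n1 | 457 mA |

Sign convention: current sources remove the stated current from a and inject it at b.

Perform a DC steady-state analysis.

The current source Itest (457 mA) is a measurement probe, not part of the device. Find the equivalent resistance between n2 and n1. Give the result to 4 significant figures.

R_eq = 1.777 Ω

Element admittances at DC:
  Y(R1) = 0.0005348 S between n0,n3
  Y(R2) = 0.5155 S between n3,n1
  Y(R3) = 0.03322 S between n1,n0
  Y(R4) = 0.06579 S between n3,n1
  Y(R5) = 0.2257 S between n0,n2
  Y(R6) = 0.06135 S between n2,n1
  Y(R7) = 0.2941 S between n0,n1
  Y(R8) = 0.0004608 S between n1,n0
  Y(R9) = 0.05181 S between n0,n3
  Y(R10) = 0.0007937 S between n3,n1
  Y(R11) = 0.009346 S between n0,n3
  Y(R12) = 0.02024 S between n2,n1
  Y(R13) = 0.05714 S between n2,n3
  Y(R14) = 0.0002747 S between n0,n2
  Y(R15) = 0.1802 S between n3,n0
  Y(R16) = 0.2625 S between n1,n0
  Y(R17) = 0.0002778 S between n3,n2
  Y(R18) = 0.3610 S between n3,n2
  Y(R19) = 0.2326 S between n2,n3
  Y(R20) = 0.0001842 S between n1,n2
  Itest: injects 0.457 A into n1 (from n2)
Assemble and solve the 3×3 MNA system:
  V(n1)=0.2653  V(n2)=-0.5468  V(n3)=-0.1366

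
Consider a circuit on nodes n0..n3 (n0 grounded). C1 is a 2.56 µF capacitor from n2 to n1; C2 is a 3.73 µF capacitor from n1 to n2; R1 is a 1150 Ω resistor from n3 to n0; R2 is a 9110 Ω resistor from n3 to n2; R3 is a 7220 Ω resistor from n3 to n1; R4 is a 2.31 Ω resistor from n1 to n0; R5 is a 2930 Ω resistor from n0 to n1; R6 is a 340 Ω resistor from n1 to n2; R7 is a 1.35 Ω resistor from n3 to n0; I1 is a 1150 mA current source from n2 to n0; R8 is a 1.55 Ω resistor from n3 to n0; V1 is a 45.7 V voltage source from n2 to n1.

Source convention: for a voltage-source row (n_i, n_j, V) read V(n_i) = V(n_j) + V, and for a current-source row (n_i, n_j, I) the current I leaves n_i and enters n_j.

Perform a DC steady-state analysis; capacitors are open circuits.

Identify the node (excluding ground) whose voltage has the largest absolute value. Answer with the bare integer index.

Element admittances at DC:
  Y(C1) = 0.000 S between n2,n1
  Y(C2) = 0.000 S between n1,n2
  Y(R1) = 0.0008696 S between n3,n0
  Y(R2) = 0.0001098 S between n3,n2
  Y(R3) = 0.0001385 S between n3,n1
  Y(R4) = 0.4329 S between n1,n0
  Y(R5) = 0.0003413 S between n0,n1
  Y(R6) = 0.002941 S between n1,n2
  Y(R7) = 0.7407 S between n3,n0
  I1: injects 1.15 A into n0 (from n2)
  Y(R8) = 0.6452 S between n3,n0
  V1: constraint V(n2)−V(n1) = 45.7
Assemble and solve the 4×4 MNA system:
  V(n1)=-2.664  V(n2)=43.04  V(n3)=0.003140
  i(V1)=-1.289

2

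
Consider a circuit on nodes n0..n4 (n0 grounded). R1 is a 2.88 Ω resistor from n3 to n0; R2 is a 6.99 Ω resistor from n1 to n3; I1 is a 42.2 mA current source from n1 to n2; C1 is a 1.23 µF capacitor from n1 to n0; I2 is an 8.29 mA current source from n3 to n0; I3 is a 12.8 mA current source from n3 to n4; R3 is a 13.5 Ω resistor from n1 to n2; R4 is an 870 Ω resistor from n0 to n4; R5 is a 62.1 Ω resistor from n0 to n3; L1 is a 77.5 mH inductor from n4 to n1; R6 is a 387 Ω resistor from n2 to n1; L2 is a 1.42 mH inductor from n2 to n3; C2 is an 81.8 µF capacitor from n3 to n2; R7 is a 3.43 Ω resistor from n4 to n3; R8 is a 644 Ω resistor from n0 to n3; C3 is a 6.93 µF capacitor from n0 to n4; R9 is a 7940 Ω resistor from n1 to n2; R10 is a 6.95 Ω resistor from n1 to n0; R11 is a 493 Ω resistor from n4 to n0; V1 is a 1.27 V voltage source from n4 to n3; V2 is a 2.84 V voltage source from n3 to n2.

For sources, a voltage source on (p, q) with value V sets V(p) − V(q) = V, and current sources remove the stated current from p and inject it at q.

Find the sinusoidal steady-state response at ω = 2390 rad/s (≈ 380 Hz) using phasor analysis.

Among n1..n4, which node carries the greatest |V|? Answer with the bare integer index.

2

Element admittances at ω=2390 rad/s:
  Y(R1) = 0.3472+0.000j S between n3,n0
  Y(R2) = 0.1431+0.000j S between n1,n3
  I1: injects 0.0422 A into n2 (from n1)
  Y(C1) = 0.000+0.002940j S between n1,n0
  I2: injects 0.00829 A into n0 (from n3)
  I3: injects 0.0128 A into n4 (from n3)
  Y(R3) = 0.07407+0.000j S between n1,n2
  Y(R4) = 0.001149+0.000j S between n0,n4
  Y(R5) = 0.01610+0.000j S between n0,n3
  Y(L1) = 0.000-0.005399j S between n4,n1
  Y(R6) = 0.002584+0.000j S between n2,n1
  Y(L2) = 0.000-0.2947j S between n2,n3
  Y(C2) = 0.000+0.1955j S between n3,n2
  Y(R7) = 0.2915+0.000j S between n4,n3
  Y(R8) = 0.001553+0.000j S between n0,n3
  Y(C3) = 0.000+0.01656j S between n0,n4
  Y(R9) = 0.0001259+0.000j S between n1,n2
  Y(R10) = 0.1439+0.000j S between n1,n0
  Y(R11) = 0.002028+0.000j S between n4,n0
  V1: constraint V(n4)−V(n3) = 1.27
  V2: constraint V(n3)−V(n2) = 2.84
Assemble and solve the 6×6 MNA system:
  V(n1)=-0.5965-0.05084j  V(n2)=-2.643-0.04140j  V(n3)=0.1974-0.04140j  V(n4)=1.467-0.04140j
  i(V1)=-0.3629-0.01303j  i(V2)=-0.1993+0.2823j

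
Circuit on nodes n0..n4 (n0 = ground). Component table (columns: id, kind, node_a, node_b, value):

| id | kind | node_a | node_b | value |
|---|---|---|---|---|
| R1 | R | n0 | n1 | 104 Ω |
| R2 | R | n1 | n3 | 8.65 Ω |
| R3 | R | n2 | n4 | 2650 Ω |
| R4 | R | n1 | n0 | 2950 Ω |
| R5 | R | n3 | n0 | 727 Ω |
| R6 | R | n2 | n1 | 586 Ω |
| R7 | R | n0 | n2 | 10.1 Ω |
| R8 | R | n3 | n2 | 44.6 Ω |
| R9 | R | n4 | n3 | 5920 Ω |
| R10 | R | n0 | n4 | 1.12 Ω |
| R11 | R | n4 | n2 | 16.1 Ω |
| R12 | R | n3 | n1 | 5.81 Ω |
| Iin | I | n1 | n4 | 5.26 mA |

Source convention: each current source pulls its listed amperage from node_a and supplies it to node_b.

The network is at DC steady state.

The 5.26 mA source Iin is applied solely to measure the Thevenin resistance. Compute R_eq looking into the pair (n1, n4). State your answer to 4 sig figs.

Apply KCL at each of the 4 non-ground nodes and solve the resulting linear system.
Node n1: branches {R1, R2, R4, R6, R12, Iin} → V_1 = -0.1683
Node n2: branches {R3, R6, R7, R8, R11} → V_2 = -0.01906
Node n3: branches {R2, R5, R8, R9, R12} → V_3 = -0.1567
Node n4: branches {R3, R9, R10, R11, Iin} → V_4 = 0.004231

R_eq = 32.80 Ω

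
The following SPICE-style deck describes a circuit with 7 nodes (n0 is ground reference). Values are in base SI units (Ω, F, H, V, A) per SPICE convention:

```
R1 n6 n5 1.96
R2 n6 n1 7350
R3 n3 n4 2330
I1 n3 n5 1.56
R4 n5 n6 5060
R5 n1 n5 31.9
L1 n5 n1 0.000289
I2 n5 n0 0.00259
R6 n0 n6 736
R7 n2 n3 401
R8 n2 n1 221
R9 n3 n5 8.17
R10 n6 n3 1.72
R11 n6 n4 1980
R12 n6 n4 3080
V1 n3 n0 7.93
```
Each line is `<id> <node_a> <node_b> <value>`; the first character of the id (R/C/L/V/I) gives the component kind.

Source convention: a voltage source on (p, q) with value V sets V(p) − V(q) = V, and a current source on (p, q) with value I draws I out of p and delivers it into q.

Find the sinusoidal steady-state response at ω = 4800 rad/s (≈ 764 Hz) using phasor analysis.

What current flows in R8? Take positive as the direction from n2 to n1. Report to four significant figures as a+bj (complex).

Element admittances at ω=4800 rad/s:
  Y(R1) = 0.5102+0.000j S between n6,n5
  Y(R2) = 0.0001361+0.000j S between n6,n1
  Y(R3) = 0.0004292+0.000j S between n3,n4
  I1: injects 1.56 A into n5 (from n3)
  Y(R4) = 0.0001976+0.000j S between n5,n6
  Y(R5) = 0.03135+0.000j S between n1,n5
  Y(L1) = 0.000-0.7209j S between n5,n1
  I2: injects 0.00259 A into n0 (from n5)
  Y(R6) = 0.001359+0.000j S between n0,n6
  Y(R7) = 0.002494+0.000j S between n2,n3
  Y(R8) = 0.004525+0.000j S between n2,n1
  Y(R9) = 0.1224+0.000j S between n3,n5
  Y(R10) = 0.5814+0.000j S between n6,n3
  Y(R11) = 0.0005051+0.000j S between n6,n4
  Y(R12) = 0.0003247+0.000j S between n6,n4
  V1: constraint V(n3)−V(n0) = 7.93
Assemble and solve the 7×7 MNA system:
  V(n1)=11.85-0.009077j  V(n2)=10.46-0.005852j  V(n3)=7.930+0.000j  V(n4)=9.129+1.115e-05j  V(n5)=11.85+3.866e-05j  V(n6)=9.749+1.691e-05j
  i(V1)=-0.01584-2.298e-08j

-0.006299+1.459e-05j A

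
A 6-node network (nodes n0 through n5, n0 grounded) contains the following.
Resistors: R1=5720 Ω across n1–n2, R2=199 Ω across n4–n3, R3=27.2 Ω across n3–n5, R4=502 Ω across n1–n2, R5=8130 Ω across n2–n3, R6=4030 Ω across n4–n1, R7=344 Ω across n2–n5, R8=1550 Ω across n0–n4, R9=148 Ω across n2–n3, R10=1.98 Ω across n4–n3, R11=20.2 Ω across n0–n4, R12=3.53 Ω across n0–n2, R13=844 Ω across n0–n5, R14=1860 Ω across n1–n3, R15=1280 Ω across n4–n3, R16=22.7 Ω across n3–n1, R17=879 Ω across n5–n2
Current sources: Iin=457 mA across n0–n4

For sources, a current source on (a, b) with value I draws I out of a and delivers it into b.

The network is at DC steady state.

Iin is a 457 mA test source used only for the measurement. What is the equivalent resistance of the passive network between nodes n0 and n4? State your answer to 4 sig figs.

MNA unknowns: 5 node voltages V₁..V_5
R1: Y=0.0001748 on G[1,2]
R2: Y=0.005025 on G[4,3]
R3: Y=0.03676 on G[3,5]
R4: Y=0.001992 on G[1,2]
R5: Y=0.0001230 on G[2,3]
R6: Y=0.0002481 on G[4,1]
R7: Y=0.002907 on G[2,5]
R8: Y=0.0006452 on G[0,4]
R9: Y=0.006757 on G[2,3]
R10: Y=0.5051 on G[4,3]
R11: Y=0.04950 on G[0,4]
R12: Y=0.2833 on G[0,2]
R13: Y=0.001185 on G[0,5]
R14: Y=0.0005376 on G[1,3]
R15: Y=0.0007813 on G[4,3]
R16: Y=0.04405 on G[3,1]
R17: Y=0.001138 on G[5,2]
Iin: z[0]−=0.457, z[4]+=0.457
solve → V1=6.782, V2=0.2994, V3=7.094, V4=7.274, V5=6.239

R_eq = 15.92 Ω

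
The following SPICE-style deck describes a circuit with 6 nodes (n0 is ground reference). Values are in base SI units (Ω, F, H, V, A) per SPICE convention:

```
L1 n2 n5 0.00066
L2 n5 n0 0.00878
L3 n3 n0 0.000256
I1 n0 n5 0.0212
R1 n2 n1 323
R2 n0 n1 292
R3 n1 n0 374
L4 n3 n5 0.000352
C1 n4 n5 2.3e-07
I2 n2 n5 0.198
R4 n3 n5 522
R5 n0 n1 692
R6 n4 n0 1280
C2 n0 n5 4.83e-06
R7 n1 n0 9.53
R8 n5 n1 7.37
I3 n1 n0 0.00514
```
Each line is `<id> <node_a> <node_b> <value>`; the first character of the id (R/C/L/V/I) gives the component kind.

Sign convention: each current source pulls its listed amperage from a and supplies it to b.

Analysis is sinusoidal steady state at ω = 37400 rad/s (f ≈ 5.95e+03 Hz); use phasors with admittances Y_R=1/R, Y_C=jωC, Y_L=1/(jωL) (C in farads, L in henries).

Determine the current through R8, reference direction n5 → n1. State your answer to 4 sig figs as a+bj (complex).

Apply KCL at each of the 5 non-ground nodes and solve the resulting linear system.
Node n1: branches {R1, R2, R3, R5, R7, R8, I3} → V_1 = 0.02794-0.1128j
Node n2: branches {L1, R1, I2} → V_2 = -0.2745-4.960j
Node n3: branches {L3, L4, R4} → V_3 = 0.04096-0.03968j
Node n4: branches {C1, R6} → V_4 = 0.1037-0.08620j
Node n5: branches {L1, L2, I1, L4, C1, I2, R4, C2, R8} → V_5 = 0.09588-0.09561j

0.009219+0.002325j A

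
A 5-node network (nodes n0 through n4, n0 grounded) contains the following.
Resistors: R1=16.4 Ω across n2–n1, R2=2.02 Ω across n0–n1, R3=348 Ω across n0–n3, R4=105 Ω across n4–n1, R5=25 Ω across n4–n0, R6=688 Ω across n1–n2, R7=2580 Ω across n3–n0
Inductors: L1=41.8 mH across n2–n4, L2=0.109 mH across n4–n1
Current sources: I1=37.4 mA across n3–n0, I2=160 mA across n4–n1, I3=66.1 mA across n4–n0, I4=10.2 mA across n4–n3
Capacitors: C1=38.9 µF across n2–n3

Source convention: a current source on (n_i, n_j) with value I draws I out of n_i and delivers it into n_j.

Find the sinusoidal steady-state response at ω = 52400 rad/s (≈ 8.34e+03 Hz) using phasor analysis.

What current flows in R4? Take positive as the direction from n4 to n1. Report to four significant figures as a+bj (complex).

MNA unknowns: 4 node voltages V₁..V_4
R1: Y=0.06098+0.000j on G[2,1]
R2: Y=0.4950+0.000j on G[0,1]
R3: Y=0.002874+0.000j on G[0,3]
L1: Y=0.000-0.0004566j on G[2,4]
R4: Y=0.009524+0.000j on G[4,1]
I1: z[3]−=0.0374, z[0]+=0.0374
I2: z[4]−=0.16, z[1]+=0.16
I3: z[4]−=0.0661, z[0]+=0.0661
R5: Y=0.04000+0.000j on G[4,0]
R6: Y=0.001453+0.000j on G[1,2]
R7: Y=0.0003876+0.000j on G[3,0]
C1: Y=0.000+2.038j on G[2,3]
L2: Y=0.000-0.1751j on G[4,1]
I4: z[4]−=0.0102, z[3]+=0.0102
solve → V1=-0.1657+0.09039j, V2=-0.5799+0.08466j, V3=-0.5801+0.09708j, V4=-0.4895-1.127j

-0.003084-0.01159j A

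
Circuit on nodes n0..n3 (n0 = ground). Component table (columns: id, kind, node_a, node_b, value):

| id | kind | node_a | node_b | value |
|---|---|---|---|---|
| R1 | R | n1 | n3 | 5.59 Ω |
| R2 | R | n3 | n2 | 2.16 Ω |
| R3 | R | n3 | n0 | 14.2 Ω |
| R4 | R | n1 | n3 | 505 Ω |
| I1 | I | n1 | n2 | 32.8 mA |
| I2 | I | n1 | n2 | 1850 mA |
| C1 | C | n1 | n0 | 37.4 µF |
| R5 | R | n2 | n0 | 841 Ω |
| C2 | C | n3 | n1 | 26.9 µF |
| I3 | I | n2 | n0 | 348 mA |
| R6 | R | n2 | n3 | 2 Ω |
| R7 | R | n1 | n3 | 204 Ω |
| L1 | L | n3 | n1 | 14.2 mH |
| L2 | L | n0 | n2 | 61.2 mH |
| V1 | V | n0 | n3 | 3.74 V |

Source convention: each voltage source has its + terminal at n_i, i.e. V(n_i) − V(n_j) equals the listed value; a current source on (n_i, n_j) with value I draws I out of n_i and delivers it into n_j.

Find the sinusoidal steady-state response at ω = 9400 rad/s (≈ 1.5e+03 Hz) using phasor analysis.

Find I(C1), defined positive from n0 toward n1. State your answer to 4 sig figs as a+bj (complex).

1.231+0.9235j A

Apply KCL at each of the 3 non-ground nodes and solve the resulting linear system.
Node n1: branches {R1, R4, I1, I2, C1, C2, R7, L1} → V_1 = -2.627+3.501j
Node n2: branches {R2, I1, I2, R5, I3, R6, L2} → V_2 = -2.144-0.003865j
Node n3: branches {R1, R2, R3, R4, C2, R6, R7, L1, V1} → V_3 = -3.740+0.000j
Source currents: i(V1)=-1.149-0.9197j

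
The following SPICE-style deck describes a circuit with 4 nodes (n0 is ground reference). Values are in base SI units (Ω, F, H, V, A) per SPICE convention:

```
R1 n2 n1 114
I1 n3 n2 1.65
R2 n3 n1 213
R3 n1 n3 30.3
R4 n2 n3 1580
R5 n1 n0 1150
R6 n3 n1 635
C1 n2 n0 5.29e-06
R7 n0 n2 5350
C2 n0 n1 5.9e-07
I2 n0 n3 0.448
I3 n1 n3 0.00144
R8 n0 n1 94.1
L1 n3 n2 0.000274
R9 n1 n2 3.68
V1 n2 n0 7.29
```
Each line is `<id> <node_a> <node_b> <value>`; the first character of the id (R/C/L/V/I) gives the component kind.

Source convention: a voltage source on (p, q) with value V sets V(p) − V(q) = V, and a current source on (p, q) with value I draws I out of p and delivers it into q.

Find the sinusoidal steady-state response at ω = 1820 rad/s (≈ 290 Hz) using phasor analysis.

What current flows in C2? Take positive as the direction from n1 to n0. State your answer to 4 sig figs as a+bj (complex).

MNA unknowns: 3 node voltages V₁..V_3 plus 1 source current (V1)
R1: Y=0.008772+0.000j on G[2,1]
I1: z[3]−=1.65, z[2]+=1.65
R2: Y=0.004695+0.000j on G[3,1]
R3: Y=0.03300+0.000j on G[1,3]
R4: Y=0.0006329+0.000j on G[2,3]
R5: Y=0.0008696+0.000j on G[1,0]
R6: Y=0.001575+0.000j on G[3,1]
C1: Y=0.000+0.009628j on G[2,0]
R7: Y=0.0001869+0.000j on G[0,2]
C2: Y=0.000+0.001074j on G[0,1]
I2: z[0]−=0.448, z[3]+=0.448
I3: z[1]−=0.00144, z[3]+=0.00144
R8: Y=0.01063+0.000j on G[0,1]
L1: Y=0.000-2.005j on G[3,2]
R9: Y=0.2717+0.000j on G[1,2]
V1: row V2−V0=7.29, i_V1 at 2,0
solve → V1=7.031-0.09434j, V2=7.290+0.000j, V3=7.280-0.6036j
aux → i_V1=0.3657-0.07665j

0.0001013+0.007550j A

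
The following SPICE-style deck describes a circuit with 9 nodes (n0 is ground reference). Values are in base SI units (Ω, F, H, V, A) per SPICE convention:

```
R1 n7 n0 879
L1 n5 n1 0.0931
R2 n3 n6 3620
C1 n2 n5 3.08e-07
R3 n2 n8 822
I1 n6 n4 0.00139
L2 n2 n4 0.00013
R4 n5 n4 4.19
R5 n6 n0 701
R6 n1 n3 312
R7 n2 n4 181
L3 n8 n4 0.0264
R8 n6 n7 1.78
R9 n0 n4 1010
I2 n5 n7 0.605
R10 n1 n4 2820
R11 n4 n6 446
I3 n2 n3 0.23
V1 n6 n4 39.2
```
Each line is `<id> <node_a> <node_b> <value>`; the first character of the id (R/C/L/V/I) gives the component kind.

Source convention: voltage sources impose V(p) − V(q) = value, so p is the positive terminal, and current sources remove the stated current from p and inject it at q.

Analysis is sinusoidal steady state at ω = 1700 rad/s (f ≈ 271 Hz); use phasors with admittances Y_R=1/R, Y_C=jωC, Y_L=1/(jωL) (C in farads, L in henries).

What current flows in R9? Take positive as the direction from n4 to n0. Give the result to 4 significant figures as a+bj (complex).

-0.02833+0.000j A

MNA unknowns: 8 node voltages V₁..V_8 plus 1 source current (V1)
R1: Y=0.001138+0.000j on G[7,0]
L1: Y=0.000-0.006318j on G[5,1]
R2: Y=0.0002762+0.000j on G[3,6]
C1: Y=0.000+0.0005236j on G[2,5]
R3: Y=0.001217+0.000j on G[2,8]
I1: z[6]−=0.00139, z[4]+=0.00139
L2: Y=0.000-4.525j on G[2,4]
R4: Y=0.2387+0.000j on G[5,4]
R5: Y=0.001427+0.000j on G[6,0]
R6: Y=0.003205+0.000j on G[1,3]
R7: Y=0.005525+0.000j on G[2,4]
L3: Y=0.000-0.02228j on G[8,4]
R8: Y=0.5618+0.000j on G[6,7]
R9: Y=0.0009901+0.000j on G[0,4]
I2: z[5]−=0.605, z[7]+=0.605
R10: Y=0.0003546+0.000j on G[1,4]
R11: Y=0.002242+0.000j on G[4,6]
I3: z[2]−=0.23, z[3]+=0.23
V1: row V6−V4=39.2, i_V1 at 6,4
solve → V1=-26.87+34.84j, V2=-28.62-0.05083j, V3=42.17+32.07j, V4=-28.62+0.000j, V5=-30.23-0.08535j, V6=10.58+0.000j, V7=11.64+0.000j, V8=-28.61-0.0001450j
aux → i_V1=0.4961+0.008860j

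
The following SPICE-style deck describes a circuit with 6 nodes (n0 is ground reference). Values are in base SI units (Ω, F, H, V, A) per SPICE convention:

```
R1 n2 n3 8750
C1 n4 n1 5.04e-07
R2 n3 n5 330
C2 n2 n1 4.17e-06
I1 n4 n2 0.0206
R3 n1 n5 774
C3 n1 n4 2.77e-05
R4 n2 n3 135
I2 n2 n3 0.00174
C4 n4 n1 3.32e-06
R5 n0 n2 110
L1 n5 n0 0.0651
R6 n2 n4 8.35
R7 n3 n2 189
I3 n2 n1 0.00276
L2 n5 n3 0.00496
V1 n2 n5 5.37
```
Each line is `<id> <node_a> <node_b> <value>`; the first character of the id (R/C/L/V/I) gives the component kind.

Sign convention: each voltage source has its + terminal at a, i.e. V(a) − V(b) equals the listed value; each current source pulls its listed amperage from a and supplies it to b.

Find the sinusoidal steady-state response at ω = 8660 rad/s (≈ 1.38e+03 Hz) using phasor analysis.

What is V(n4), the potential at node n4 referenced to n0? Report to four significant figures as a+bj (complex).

Element admittances at ω=8660 rad/s:
  Y(R1) = 0.0001143+0.000j S between n2,n3
  Y(C1) = 0.000+0.004365j S between n4,n1
  Y(R2) = 0.003030+0.000j S between n3,n5
  Y(C2) = 0.000+0.03611j S between n2,n1
  I1: injects 0.0206 A into n2 (from n4)
  Y(R3) = 0.001292+0.000j S between n1,n5
  Y(C3) = 0.000+0.2399j S between n1,n4
  Y(R4) = 0.007407+0.000j S between n2,n3
  I2: injects 0.00174 A into n3 (from n2)
  Y(C4) = 0.000+0.02875j S between n4,n1
  Y(R5) = 0.009091+0.000j S between n0,n2
  Y(L1) = 0.000-0.001774j S between n5,n0
  Y(R6) = 0.1198+0.000j S between n2,n4
  Y(R7) = 0.005291+0.000j S between n3,n2
  I3: injects 0.00276 A into n1 (from n2)
  Y(L2) = 0.000-0.02328j S between n5,n3
  V1: constraint V(n2)−V(n5) = 5.37
Assemble and solve the 6×6 MNA system:
  V(n1)=0.03063-0.9528j  V(n2)=0.1969-1.009j  V(n3)=-3.764+1.062j  V(n4)=0.008897-0.9598j  V(n5)=-5.173-1.009j
  i(V1)=-0.06100+0.03564j

0.008897-0.9598j V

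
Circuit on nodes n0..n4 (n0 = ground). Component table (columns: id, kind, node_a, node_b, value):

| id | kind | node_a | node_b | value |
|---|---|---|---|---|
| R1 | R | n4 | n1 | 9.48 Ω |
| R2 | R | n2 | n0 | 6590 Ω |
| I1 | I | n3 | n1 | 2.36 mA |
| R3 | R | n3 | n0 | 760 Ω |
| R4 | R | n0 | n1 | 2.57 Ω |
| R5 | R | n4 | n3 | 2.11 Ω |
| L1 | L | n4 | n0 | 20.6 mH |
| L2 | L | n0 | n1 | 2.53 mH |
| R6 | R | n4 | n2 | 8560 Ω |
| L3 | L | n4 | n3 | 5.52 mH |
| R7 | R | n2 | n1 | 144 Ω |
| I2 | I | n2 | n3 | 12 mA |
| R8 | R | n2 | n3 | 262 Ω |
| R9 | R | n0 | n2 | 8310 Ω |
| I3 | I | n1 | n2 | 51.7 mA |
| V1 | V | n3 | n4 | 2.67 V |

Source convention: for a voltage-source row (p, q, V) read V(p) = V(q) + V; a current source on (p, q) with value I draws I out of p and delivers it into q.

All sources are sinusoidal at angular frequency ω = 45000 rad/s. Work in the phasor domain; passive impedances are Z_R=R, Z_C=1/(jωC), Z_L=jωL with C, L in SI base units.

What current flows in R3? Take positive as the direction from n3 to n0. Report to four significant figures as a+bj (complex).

0.003660+1.473e-06j A

Apply KCL at each of the 4 non-ground nodes and solve the resulting linear system.
Node n1: branches {R1, I1, R4, L2, R7, I3} → V_1 = -0.01256+2.122e-05j
Node n2: branches {R2, R6, R7, I2, R8, R9, I3} → V_2 = 4.506+0.0004083j
Node n3: branches {I1, R3, R5, L3, I2, R8, V1} → V_3 = 2.781+0.001120j
Node n4: branches {R1, R5, L1, R6, L3, V1} → V_4 = 0.1114+0.001120j
Source currents: i(V1)=-1.253+0.01074j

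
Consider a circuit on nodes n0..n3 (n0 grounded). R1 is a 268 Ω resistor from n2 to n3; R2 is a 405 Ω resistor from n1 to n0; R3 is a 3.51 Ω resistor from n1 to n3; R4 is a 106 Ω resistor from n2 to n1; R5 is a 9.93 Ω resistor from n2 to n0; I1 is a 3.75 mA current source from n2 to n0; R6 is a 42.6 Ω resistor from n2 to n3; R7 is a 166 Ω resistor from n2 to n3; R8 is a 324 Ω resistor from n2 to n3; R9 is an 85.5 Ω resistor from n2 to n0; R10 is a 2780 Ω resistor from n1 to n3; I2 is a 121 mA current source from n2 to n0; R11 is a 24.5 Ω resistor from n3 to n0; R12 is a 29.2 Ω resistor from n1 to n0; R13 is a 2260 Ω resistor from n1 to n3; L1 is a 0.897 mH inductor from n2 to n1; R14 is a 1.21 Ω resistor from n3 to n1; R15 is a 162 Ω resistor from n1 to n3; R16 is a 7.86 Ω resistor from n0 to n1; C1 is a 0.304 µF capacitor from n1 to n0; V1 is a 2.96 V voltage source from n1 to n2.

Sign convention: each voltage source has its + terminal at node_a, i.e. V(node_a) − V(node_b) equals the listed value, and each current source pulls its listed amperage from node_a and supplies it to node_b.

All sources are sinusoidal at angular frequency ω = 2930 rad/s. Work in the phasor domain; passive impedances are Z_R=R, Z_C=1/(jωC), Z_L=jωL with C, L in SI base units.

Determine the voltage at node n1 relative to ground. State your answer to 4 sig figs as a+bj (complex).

0.6702-0.001891j V

Apply KCL at each of the 3 non-ground nodes and solve the resulting linear system.
Node n1: branches {R2, R3, R4, R10, R12, R13, L1, R14, R15, R16, C1, V1} → V_1 = 0.6702-0.001891j
Node n2: branches {R1, R4, R5, I1, R6, R7, R8, R9, I2, L1, V1} → V_2 = -2.290-0.001891j
Node n3: branches {R1, R3, R6, R7, R8, R10, R11, R13, R14, R15} → V_3 = 0.5574-0.001826j
Source currents: i(V1)=-0.2639+1.126j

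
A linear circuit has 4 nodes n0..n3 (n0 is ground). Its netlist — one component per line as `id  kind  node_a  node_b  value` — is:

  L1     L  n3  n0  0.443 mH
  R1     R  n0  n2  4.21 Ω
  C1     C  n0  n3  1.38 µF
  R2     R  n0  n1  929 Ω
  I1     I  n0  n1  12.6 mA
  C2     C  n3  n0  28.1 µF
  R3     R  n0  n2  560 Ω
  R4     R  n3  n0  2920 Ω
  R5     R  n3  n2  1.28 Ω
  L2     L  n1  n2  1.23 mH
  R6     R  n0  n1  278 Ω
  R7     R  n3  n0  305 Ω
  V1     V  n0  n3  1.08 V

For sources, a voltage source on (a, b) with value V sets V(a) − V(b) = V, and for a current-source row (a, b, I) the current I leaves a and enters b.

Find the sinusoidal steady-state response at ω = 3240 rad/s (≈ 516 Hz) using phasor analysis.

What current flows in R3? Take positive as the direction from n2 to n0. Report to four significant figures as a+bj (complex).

Element admittances at ω=3240 rad/s:
  Y(L1) = 0.000-0.6967j S between n3,n0
  Y(R1) = 0.2375+0.000j S between n0,n2
  Y(C1) = 0.000+0.004471j S between n0,n3
  Y(R2) = 0.001076+0.000j S between n0,n1
  I1: injects 0.0126 A into n1 (from n0)
  Y(C2) = 0.000+0.09104j S between n3,n0
  Y(R3) = 0.001786+0.000j S between n0,n2
  Y(R4) = 0.0003425+0.000j S between n3,n0
  Y(R5) = 0.7812+0.000j S between n3,n2
  Y(L2) = 0.000-0.2509j S between n1,n2
  Y(R6) = 0.003597+0.000j S between n0,n1
  Y(R7) = 0.003279+0.000j S between n3,n0
  V1: constraint V(n0)−V(n3) = 1.08
Assemble and solve the 4×4 MNA system:
  V(n1)=-0.8095+0.06499j  V(n2)=-0.8107-0.0002976j  V(n3)=-1.080+0.000j
  i(V1)=-0.2143+0.6495j

-0.001448-5.315e-07j A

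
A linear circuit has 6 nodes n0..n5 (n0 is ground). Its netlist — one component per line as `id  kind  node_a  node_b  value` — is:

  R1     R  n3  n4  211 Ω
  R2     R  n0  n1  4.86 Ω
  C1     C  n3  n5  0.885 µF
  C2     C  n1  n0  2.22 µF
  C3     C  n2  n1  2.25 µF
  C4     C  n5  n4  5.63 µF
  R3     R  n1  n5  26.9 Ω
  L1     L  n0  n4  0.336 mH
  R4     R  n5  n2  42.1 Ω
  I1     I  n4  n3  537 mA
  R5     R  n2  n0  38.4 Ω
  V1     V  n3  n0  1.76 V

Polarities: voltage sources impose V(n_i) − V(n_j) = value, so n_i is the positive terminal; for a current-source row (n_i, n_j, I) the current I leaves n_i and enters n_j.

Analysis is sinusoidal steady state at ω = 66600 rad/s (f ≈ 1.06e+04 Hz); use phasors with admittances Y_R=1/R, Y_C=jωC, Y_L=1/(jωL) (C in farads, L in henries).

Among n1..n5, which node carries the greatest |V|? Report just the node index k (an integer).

Apply KCL at each of the 5 non-ground nodes and solve the resulting linear system.
Node n1: branches {R2, C2, C3, R3} → V_1 = -1.303+1.357j
Node n2: branches {C3, R4, R5} → V_2 = -1.435+2.412j
Node n3: branches {R1, C1, I1, V1} → V_3 = 1.760+0.000j
Node n4: branches {R1, C4, L1, I1} → V_4 = -11.06+6.235j
Node n5: branches {C1, C4, R3, R4} → V_5 = -9.660+4.221j
Source currents: i(V1)=0.2274-0.6436j

4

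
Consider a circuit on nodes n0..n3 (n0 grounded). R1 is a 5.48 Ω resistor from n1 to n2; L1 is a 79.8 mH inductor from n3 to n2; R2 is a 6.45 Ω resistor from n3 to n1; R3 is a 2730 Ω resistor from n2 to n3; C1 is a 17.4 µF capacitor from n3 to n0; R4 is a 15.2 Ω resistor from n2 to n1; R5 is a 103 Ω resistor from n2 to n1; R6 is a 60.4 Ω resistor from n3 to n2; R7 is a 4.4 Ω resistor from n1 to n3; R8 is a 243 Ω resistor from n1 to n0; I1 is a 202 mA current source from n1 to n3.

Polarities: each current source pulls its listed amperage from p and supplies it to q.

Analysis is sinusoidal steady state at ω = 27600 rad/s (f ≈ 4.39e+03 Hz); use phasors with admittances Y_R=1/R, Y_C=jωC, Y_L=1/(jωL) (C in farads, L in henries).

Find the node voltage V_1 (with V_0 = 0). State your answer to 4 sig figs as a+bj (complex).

MNA unknowns: 3 node voltages V₁..V_3
R1: Y=0.1825+0.000j on G[1,2]
L1: Y=0.000-0.0004540j on G[3,2]
R2: Y=0.1550+0.000j on G[3,1]
R3: Y=0.0003663+0.000j on G[2,3]
C1: Y=0.000+0.4802j on G[3,0]
R4: Y=0.06579+0.000j on G[2,1]
R5: Y=0.009709+0.000j on G[2,1]
R6: Y=0.01656+0.000j on G[3,2]
R7: Y=0.2273+0.000j on G[1,3]
R8: Y=0.004115+0.000j on G[1,0]
I1: z[1]−=0.202, z[3]+=0.202
solve → V1=-0.5021-0.004757j, V2=-0.4712-0.005507j, V3=4.077e-05-0.004302j

-0.5021-0.004757j V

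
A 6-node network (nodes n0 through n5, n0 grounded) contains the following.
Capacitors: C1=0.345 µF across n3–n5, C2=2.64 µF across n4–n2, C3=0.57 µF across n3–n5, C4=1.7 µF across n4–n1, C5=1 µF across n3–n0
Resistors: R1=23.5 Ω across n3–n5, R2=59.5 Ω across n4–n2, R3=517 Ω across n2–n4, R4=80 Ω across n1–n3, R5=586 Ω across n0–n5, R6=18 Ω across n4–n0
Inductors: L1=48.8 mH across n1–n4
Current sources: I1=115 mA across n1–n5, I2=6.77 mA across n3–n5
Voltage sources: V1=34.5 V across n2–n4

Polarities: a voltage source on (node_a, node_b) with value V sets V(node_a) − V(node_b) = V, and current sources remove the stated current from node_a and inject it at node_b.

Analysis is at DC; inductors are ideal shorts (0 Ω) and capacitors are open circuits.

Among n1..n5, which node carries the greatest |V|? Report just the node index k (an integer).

Element admittances at DC:
  Y(C1) = 0.000 S between n3,n5
  Y(R1) = 0.04255 S between n3,n5
  Y(C2) = 0.000 S between n4,n2
  Y(R2) = 0.01681 S between n4,n2
  Y(R3) = 0.001934 S between n2,n4
  Y(R4) = 0.01250 S between n1,n3
  Y(C3) = 0.000 S between n3,n5
  Y(C4) = 0.000 S between n4,n1
  Y(R5) = 0.001706 S between n0,n5
  L1: short n1↔n4 (DC inductor)
  I1: injects 0.115 A into n5 (from n1)
  I2: injects 0.00677 A into n5 (from n3)
  Y(R6) = 0.05556 S between n4,n0
  Y(C5) = 0.000 S between n3,n0
  V1: constraint V(n2)−V(n4) = 34.5
Assemble and solve the 7×7 MNA system:
  V(n1)=-0.3069  V(n2)=34.19  V(n3)=7.529  V(n4)=-0.3069  V(n5)=9.990
  i(L1)=-0.01705  i(V1)=-0.6466

2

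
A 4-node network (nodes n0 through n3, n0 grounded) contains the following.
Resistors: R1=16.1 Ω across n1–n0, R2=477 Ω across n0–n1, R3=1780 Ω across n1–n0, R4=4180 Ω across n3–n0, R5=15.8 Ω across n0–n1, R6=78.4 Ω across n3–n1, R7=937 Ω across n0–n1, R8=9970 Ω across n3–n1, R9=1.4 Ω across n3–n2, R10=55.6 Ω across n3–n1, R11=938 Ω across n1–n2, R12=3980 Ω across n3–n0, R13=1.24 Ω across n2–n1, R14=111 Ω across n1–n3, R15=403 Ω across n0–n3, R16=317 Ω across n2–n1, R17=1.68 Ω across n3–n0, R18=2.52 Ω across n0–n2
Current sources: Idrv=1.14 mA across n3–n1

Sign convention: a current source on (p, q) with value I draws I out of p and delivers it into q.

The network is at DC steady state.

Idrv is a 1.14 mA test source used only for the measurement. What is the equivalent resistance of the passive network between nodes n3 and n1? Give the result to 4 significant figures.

R_eq = 1.807 Ω

MNA unknowns: 3 node voltages V₁..V_3
R1: Y=0.06211 on G[1,0]
R2: Y=0.002096 on G[0,1]
R3: Y=0.0005618 on G[1,0]
R4: Y=0.0002392 on G[3,0]
R5: Y=0.06329 on G[0,1]
R6: Y=0.01276 on G[3,1]
R7: Y=0.001067 on G[0,1]
R8: Y=0.0001003 on G[3,1]
R9: Y=0.7143 on G[3,2]
R10: Y=0.01799 on G[3,1]
R11: Y=0.001066 on G[1,2]
R12: Y=0.0002513 on G[3,0]
R13: Y=0.8065 on G[2,1]
R14: Y=0.009009 on G[1,3]
R15: Y=0.002481 on G[0,3]
R16: Y=0.003155 on G[2,1]
R17: Y=0.5952 on G[3,0]
R18: Y=0.3968 on G[0,2]
Idrv: z[3]−=0.00114, z[1]+=0.00114
solve → V1=0.001474, V2=0.0004040, V3=-0.0005862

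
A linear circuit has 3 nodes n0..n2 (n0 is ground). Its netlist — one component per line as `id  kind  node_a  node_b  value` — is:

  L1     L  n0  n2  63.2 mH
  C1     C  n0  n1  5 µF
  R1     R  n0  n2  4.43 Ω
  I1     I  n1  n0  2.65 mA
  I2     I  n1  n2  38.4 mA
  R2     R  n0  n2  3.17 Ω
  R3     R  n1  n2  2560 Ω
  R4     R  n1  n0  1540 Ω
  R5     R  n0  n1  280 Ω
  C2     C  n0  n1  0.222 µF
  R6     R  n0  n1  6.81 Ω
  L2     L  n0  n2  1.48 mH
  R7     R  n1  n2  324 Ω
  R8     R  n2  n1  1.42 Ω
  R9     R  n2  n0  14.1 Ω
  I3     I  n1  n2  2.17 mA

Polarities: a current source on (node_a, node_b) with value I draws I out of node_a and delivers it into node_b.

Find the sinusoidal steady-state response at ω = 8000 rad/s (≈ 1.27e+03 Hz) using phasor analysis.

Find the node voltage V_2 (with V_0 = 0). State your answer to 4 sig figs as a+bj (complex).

0.006600+0.002862j V

MNA unknowns: 2 node voltages V₁..V_2
L1: Y=0.000-0.001978j on G[0,2]
C1: Y=0.000+0.04000j on G[0,1]
R1: Y=0.2257+0.000j on G[0,2]
I1: z[1]−=0.00265, z[0]+=0.00265
I2: z[1]−=0.0384, z[2]+=0.0384
R2: Y=0.3155+0.000j on G[0,2]
R3: Y=0.0003906+0.000j on G[1,2]
R4: Y=0.0006494+0.000j on G[1,0]
R5: Y=0.003571+0.000j on G[0,1]
C2: Y=0.000+0.001776j on G[0,1]
R6: Y=0.1468+0.000j on G[0,1]
L2: Y=0.000-0.08446j on G[0,2]
R7: Y=0.003086+0.000j on G[1,2]
R8: Y=0.7042+0.000j on G[2,1]
R9: Y=0.07092+0.000j on G[2,0]
I3: z[1]−=0.00217, z[2]+=0.00217
solve → V1=-0.04467+0.004532j, V2=0.006600+0.002862j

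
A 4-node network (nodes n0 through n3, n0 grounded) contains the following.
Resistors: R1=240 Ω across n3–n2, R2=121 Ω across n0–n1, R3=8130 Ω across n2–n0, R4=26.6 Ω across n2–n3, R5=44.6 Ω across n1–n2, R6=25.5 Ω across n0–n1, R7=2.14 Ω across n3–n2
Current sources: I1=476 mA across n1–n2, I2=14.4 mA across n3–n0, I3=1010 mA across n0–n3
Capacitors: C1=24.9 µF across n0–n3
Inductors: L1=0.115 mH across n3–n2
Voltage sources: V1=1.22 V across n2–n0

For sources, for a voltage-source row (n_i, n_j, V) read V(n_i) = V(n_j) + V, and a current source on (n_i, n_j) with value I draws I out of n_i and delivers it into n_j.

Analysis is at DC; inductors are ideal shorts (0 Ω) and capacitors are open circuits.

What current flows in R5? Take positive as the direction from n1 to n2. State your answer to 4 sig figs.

MNA unknowns: 3 node voltages V₁..V_3 plus 2 source currents (L1, V1)
R1: Y=0.004167 on G[3,2]
R2: Y=0.008264 on G[0,1]
I1: z[1]−=0.476, z[2]+=0.476
I2: z[3]−=0.0144, z[0]+=0.0144
R3: Y=0.0001230 on G[2,0]
I3: z[0]−=1.01, z[3]+=1.01
R4: Y=0.03759 on G[2,3]
C1: Y=0.000 on G[0,3]
R5: Y=0.02242 on G[1,2]
R6: Y=0.03922 on G[0,1]
R7: Y=0.4673 on G[3,2]
L1: row V3−V2=0, i_L1 at 3,2
V1: row V2−V0=1.22, i_V1 at 2,0
solve → V1=-6.418, V2=1.220, V3=1.220
aux → i_L1=0.9956, i_V1=1.300

-0.1713 A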